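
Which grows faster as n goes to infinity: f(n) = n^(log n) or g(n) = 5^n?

g(n) = 5^n grows faster: take logs: log(n^(log n)) = (log n)^2, log(5^n) = n log 5; n dominates (log n)^2.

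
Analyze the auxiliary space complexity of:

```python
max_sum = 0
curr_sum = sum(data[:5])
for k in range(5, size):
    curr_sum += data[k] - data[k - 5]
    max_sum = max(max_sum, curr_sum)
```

Space complexity: O(1).
Only a constant amount of auxiliary storage is used; nothing grows with n.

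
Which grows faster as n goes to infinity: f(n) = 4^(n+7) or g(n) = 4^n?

f(n) = 4^(n+7) and g(n) = 4^n are Theta of each other: 4^(n+7) = 4^7 * 4^n = Theta(4^n).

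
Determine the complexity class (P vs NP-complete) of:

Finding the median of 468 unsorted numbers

This problem is in P: linear-time selection (median-of-medians) runs in O(n).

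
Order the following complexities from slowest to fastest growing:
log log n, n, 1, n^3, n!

Ordered by growth rate: 1 < log log n < n < n^3 < n!.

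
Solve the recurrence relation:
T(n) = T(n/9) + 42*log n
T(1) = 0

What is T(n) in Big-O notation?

Each of the log_9(n) levels adds O(log n). T(n) = O(log^2 n).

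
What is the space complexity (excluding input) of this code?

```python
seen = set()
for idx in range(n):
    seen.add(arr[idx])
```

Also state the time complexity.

Space complexity: O(n).
Auxiliary storage grows linearly with the input size n in the worst case.
Time complexity: O(n).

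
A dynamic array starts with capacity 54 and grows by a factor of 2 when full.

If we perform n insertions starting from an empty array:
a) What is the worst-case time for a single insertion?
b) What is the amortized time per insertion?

(a) Worst-case single insertion: O(n) -- when the array is full at capacity c, the resize copies all c elements, and c can be Theta(n).
(b) Resizes happen at sizes 54, 108, 216, ... Total copy cost for n insertions: 54 + 108 + ... = O(n) (geometric series with ratio 1/2). Amortized cost per insertion: O(n)/n = O(1).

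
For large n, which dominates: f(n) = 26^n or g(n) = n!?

g(n) = n! grows faster: n!/26^n -> infinity by Stirling.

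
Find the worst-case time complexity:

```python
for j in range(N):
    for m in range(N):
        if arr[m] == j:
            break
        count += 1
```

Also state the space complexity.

Time complexity: O(n^2).
Space complexity: O(1).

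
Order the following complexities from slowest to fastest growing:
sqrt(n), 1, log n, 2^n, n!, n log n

Ordered by growth rate: 1 < log n < sqrt(n) < n log n < 2^n < n!.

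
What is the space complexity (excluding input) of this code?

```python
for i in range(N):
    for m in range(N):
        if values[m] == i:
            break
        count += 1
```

Space complexity: O(1).
Only a constant amount of auxiliary storage is used; nothing grows with n.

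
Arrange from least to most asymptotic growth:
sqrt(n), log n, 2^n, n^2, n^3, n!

Ordered by growth rate: log n < sqrt(n) < n^2 < n^3 < 2^n < n!.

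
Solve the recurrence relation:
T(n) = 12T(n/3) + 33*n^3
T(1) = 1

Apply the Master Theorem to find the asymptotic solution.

a=12, b=3, f(n)=33*n^3. log_3(12) = 2.262 < 3. Case 3: T(n) = O(n^3).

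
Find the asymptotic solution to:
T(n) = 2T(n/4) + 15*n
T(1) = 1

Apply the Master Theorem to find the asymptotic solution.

a=2, b=4, f(n)=15*n. log_4(2) = 0.5 < 1. Case 3: T(n) = O(n).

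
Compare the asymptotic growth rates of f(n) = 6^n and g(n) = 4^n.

f(n) = 6^n grows faster: (6/4)^n -> infinity since 6/4 > 1.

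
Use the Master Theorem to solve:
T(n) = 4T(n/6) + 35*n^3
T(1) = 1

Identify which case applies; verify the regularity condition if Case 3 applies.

a=4, b=6, f(n)=35*n^3.
log_6(4) = 0.7737 < 3.
f(n) = Omega(n^(0.7737+epsilon)) for some epsilon > 0, so Case 3 is the candidate.
Regularity: a*f(n/b) = 4*35*(n/6)^3 = (4/216)*35*n^3 <= c*f(n) with c = 4/216 < 1. Satisfied.
Case 3: T(n) = Theta(n^3).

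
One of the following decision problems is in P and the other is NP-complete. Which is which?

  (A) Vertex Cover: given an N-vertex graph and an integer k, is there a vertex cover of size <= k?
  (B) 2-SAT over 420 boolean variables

(A) is NP-complete: one of Karp's 21 NP-complete problems (with k part of the input; for any fixed constant k it is in P).
(B) is P: 2-SAT is solvable in linear time via implication-graph SCCs.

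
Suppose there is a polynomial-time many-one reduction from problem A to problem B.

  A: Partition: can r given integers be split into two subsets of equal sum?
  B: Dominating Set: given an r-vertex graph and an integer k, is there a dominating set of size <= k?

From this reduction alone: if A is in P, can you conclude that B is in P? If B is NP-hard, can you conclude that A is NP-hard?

A poly-time reduction A <=_p B transfers tractability DOWN (B easy => A easy) and hardness UP (A hard => B hard), not the reverse.
From A in P, the reduction alone does NOT give B in P: any problem in P trivially reduces to SAT, yet SAT is not known to be in P.
From B NP-hard, the reduction alone does NOT give A NP-hard: again, easy problems reduce to hard ones.
(Here in fact A is NP-complete and B is NP-complete.)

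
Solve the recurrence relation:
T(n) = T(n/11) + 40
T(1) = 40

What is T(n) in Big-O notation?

Each step divides n by 11 and adds 40. After log_11(n) steps, T(n) = O(log n).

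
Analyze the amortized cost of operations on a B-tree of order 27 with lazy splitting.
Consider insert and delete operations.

In a B-tree of order 27, a node splits when it has 27 keys. With lazy splitting, we use potential Phi = number of full nodes + number of near-empty nodes. Each split costs O(1) but reduces potential. Between splits, at least 13 insertions must occur in that node. Amortized structural cost is O(1) per operation, plus O(log_27 n) traversal.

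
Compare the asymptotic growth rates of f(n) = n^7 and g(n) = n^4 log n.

f(n) = n^7 grows faster: n^7 / (n^4 log n) = n^3/log n -> infinity.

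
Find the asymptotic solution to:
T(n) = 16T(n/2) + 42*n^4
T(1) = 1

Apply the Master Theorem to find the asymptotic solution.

a=16, b=2, f(n)=42*n^4. log_2(16) = 4. Case 2: T(n) = O(n^4 log n).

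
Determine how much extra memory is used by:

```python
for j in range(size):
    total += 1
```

Space complexity: O(1).
Only a constant amount of auxiliary storage is used; nothing grows with n.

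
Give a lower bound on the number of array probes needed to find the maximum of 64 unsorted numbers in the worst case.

Adversary: any unprobed cell could hold a value larger than everything seen so far. If fewer than 64 cells are probed, the adversary places the max in an unprobed cell. So all 64 cells must be examined; together with 64-1 comparisons this is tight.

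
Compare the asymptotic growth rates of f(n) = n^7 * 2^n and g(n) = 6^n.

g(n) = 6^n grows faster: 6^n / (n^7 2^n) = (6/2)^n / n^7 -> infinity since 6/2 > 1.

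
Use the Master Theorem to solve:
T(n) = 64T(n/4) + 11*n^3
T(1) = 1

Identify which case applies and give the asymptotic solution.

a=64, b=4, f(n)=11*n^3.
log_4(64) = 3, so n^(log_b(a)) = n^3.
f(n) = Theta(n^3), so Case 2 applies.
T(n) = Theta(n^3 log n).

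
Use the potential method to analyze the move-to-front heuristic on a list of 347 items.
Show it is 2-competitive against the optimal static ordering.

Let Phi = number of inversions between the MTF list and the optimal static list (0 <= Phi <= C(347,2)). Accessing an element at MTF position k and optimal position j: the move-to-front destroys all k-1 inversions in front of it that are not in front in optimal (>= k-j of them) and creates at most j-1 new ones. Amortized cost <= k + (j-1) - (k-j) = 2j - 1 <= 2 * optimal cost.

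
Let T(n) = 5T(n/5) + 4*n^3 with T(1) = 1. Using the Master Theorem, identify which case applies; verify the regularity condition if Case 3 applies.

a=5, b=5, f(n)=4*n^3.
log_5(5) = 1 < 3.
f(n) = Omega(n^(1+epsilon)) for some epsilon > 0, so Case 3 is the candidate.
Regularity: a*f(n/b) = 5*4*(n/5)^3 = (5/125)*4*n^3 <= c*f(n) with c = 5/125 < 1. Satisfied.
Case 3: T(n) = Theta(n^3).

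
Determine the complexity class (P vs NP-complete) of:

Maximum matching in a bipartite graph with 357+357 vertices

This problem is in P: Hopcroft-Karp runs in O(E sqrt(V)).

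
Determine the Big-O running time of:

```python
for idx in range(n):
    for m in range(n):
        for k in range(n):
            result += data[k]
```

Time complexity: O(n^3).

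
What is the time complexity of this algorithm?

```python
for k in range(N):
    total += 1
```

Time complexity: O(n).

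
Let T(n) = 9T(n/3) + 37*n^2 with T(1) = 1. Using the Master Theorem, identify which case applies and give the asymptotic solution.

a=9, b=3, f(n)=37*n^2.
log_3(9) = 2, so n^(log_b(a)) = n^2.
f(n) = Theta(n^2), so Case 2 applies.
T(n) = Theta(n^2 log n).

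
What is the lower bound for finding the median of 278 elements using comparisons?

To find the median of 278 elements, every element must be compared at least once, so the lower bound is Omega(n). The BFPRT algorithm achieves O(n), making this tight.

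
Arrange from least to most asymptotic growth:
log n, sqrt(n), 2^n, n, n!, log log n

Ordered by growth rate: log log n < log n < sqrt(n) < n < 2^n < n!.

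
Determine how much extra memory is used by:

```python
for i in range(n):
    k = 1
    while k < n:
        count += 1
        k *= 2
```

Space complexity: O(1).
Only a constant amount of auxiliary storage is used; nothing grows with n.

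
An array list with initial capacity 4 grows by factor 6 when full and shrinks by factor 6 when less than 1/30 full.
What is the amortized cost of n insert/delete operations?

Using potential function Phi = |6*size - capacity|. Resizing costs are offset by potential release. Amortized O(1) per operation.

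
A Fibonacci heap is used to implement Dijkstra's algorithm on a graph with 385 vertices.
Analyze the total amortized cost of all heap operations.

Dijkstra performs 385 insert, 385 extract-min, and at most E decrease-key operations. With Fibonacci heap: insert O(1) amortized, extract-min O(log n) amortized, decrease-key O(1) amortized. Total with n = 385: O(n * 1 + n * log n + E * 1) = O(n log n + E).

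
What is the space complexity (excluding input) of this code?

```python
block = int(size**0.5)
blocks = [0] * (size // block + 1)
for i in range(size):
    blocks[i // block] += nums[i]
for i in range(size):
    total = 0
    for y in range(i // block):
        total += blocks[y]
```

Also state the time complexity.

Space complexity: O(sqrt(n)).
Storage scales with sqrt(n).
Time complexity: O(n * sqrt(n)).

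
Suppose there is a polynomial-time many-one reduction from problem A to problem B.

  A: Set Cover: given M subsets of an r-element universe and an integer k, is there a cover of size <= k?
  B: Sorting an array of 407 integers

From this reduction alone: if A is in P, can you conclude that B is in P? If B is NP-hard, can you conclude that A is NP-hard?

A poly-time reduction A <=_p B transfers tractability DOWN (B easy => A easy) and hardness UP (A hard => B hard), not the reverse.
From A in P, the reduction alone does NOT give B in P: any problem in P trivially reduces to SAT, yet SAT is not known to be in P.
From B NP-hard, the reduction alone does NOT give A NP-hard: again, easy problems reduce to hard ones.
(Here in fact A is NP-complete and B is in P, so no such reduction is known -- its existence would imply P = NP; the analysis concerns only what the assumed reduction would or would not let you conclude.)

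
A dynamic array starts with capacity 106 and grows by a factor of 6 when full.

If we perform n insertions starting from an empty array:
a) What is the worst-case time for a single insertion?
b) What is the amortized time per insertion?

(a) Worst-case single insertion: O(n) -- when the array is full at capacity c, the resize copies all c elements, and c can be Theta(n).
(b) Resizes happen at sizes 106, 636, 3816, ... Total copy cost for n insertions: 106 + 636 + ... = O(n) (geometric series with ratio 1/6). Amortized cost per insertion: O(n)/n = O(1).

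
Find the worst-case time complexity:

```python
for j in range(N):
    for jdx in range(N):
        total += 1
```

Time complexity: O(n^2).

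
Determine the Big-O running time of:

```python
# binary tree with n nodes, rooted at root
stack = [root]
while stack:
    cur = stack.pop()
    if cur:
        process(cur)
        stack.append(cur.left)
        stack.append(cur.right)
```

Time complexity: O(n).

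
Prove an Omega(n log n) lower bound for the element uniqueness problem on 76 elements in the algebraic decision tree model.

In the algebraic decision tree model, element uniqueness on 76 elements is equivalent to determining which cell of an arrangement of C(76,2) = 2850 hyperplanes x_i = x_j contains the input point. Ben-Or's theorem shows this requires Omega(n log n).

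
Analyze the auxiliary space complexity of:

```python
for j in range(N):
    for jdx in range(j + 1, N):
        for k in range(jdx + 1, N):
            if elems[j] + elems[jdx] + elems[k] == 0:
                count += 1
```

Space complexity: O(1).
Only a constant amount of auxiliary storage is used; nothing grows with n.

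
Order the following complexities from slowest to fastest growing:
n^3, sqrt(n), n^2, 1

Ordered by growth rate: 1 < sqrt(n) < n^2 < n^3.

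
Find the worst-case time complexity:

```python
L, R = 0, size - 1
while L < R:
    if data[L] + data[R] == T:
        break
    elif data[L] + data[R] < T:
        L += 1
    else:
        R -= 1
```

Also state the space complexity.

Time complexity: O(n).
Space complexity: O(1).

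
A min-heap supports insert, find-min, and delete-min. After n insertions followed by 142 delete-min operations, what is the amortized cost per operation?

Insert takes O(log n) worst case. Delete-min takes O(log n). Over a sequence of n inserts and 142 delete-mins, total cost is O((n + 142) log n). Amortized per operation: O(log n).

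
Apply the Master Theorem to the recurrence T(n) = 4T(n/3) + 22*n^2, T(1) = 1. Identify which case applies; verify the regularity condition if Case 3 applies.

a=4, b=3, f(n)=22*n^2.
log_3(4) = 1.262 < 2.
f(n) = Omega(n^(1.262+epsilon)) for some epsilon > 0, so Case 3 is the candidate.
Regularity: a*f(n/b) = 4*22*(n/3)^2 = (4/9)*22*n^2 <= c*f(n) with c = 4/9 < 1. Satisfied.
Case 3: T(n) = Theta(n^2).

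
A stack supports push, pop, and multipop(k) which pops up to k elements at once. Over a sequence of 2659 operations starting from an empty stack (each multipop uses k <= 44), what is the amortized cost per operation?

Each element is pushed exactly once and popped at most once (whether by pop or as part of a multipop). So the total number of individual pops over the whole sequence is at most the number of pushes, which is at most 2659. Total work <= 2 * 2659, hence O(1) amortized per operation.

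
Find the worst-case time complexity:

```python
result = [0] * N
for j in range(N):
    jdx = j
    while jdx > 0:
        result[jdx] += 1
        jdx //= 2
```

Time complexity: O(n log n).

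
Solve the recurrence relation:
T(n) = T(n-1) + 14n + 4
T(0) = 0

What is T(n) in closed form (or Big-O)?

Dominant term in sum is 14*sum(i, i=1..n) = 14*n*(n+1)/2 = O(n^2).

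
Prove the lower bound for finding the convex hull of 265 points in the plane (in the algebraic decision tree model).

Reduction from sorting: given 265 numbers x_1,...,x_{265}, map x_i to the point (x_i, x_i^2) on the parabola y = x^2. All points are on the convex hull, and walking the hull gives them in sorted x-order. Since sorting requires Omega(n log n), so does planar convex hull.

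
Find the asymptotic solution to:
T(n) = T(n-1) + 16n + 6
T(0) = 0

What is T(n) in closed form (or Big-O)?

Dominant term in sum is 16*sum(i, i=1..n) = 16*n*(n+1)/2 = O(n^2).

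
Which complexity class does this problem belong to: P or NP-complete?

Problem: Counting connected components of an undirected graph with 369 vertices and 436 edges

This problem is in P: BFS/DFS visits each vertex and edge once: O(V+E).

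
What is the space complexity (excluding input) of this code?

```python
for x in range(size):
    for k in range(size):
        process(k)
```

Space complexity: O(1).
Only a constant amount of auxiliary storage is used; nothing grows with n.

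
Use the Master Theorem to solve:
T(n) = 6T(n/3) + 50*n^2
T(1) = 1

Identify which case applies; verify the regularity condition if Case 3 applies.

a=6, b=3, f(n)=50*n^2.
log_3(6) = 1.631 < 2.
f(n) = Omega(n^(1.631+epsilon)) for some epsilon > 0, so Case 3 is the candidate.
Regularity: a*f(n/b) = 6*50*(n/3)^2 = (6/9)*50*n^2 <= c*f(n) with c = 6/9 < 1. Satisfied.
Case 3: T(n) = Theta(n^2).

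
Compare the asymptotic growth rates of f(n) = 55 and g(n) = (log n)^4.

g(n) = (log n)^4 grows faster: any unbounded function dominates a constant.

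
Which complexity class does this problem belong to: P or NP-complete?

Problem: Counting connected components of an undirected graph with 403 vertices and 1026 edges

This problem is in P: BFS/DFS visits each vertex and edge once: O(V+E).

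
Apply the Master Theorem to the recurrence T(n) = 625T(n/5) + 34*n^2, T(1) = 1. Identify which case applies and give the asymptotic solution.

a=625, b=5, f(n)=34*n^2.
log_5(625) = 4 > 2.
Since f(n) = O(n^2) is polynomially smaller than n^4, Case 1 applies.
T(n) = Theta(n^4).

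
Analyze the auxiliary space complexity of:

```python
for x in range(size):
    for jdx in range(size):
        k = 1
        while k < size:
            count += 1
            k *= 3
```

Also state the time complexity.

Space complexity: O(1).
Only a constant amount of auxiliary storage is used; nothing grows with n.
Time complexity: O(n^2 log n).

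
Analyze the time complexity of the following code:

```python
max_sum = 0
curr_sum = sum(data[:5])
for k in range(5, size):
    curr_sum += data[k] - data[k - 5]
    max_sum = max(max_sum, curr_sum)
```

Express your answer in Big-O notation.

Time complexity: O(n).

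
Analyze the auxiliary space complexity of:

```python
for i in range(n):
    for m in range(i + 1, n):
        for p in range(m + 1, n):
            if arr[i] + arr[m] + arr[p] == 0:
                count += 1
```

Space complexity: O(1).
Only a constant amount of auxiliary storage is used; nothing grows with n.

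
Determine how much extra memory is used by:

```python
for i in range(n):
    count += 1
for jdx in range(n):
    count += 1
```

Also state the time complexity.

Space complexity: O(1).
Only a constant amount of auxiliary storage is used; nothing grows with n.
Time complexity: O(n).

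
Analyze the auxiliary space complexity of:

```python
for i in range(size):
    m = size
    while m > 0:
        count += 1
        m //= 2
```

Space complexity: O(1).
Only a constant amount of auxiliary storage is used; nothing grows with n.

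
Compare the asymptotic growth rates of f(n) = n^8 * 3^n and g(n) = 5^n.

g(n) = 5^n grows faster: 5^n / (n^8 3^n) = (5/3)^n / n^8 -> infinity since 5/3 > 1.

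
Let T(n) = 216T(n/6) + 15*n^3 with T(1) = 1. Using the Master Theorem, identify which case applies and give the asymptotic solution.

a=216, b=6, f(n)=15*n^3.
log_6(216) = 3, so n^(log_b(a)) = n^3.
f(n) = Theta(n^3), so Case 2 applies.
T(n) = Theta(n^3 log n).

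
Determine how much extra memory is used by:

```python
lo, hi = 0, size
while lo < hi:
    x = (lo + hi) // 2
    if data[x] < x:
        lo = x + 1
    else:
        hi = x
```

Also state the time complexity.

Space complexity: O(1).
Only a constant amount of auxiliary storage is used; nothing grows with n.
Time complexity: O(log n).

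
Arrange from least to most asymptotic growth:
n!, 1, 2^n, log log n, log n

Ordered by growth rate: 1 < log log n < log n < 2^n < n!.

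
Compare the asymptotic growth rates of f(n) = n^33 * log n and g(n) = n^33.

f(n) = n^33 * log n grows faster: extra log n factor -> infinity.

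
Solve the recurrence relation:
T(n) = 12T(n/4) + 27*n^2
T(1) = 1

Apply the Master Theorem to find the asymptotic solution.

a=12, b=4, f(n)=27*n^2. log_4(12) = 1.792 < 2. Case 3: T(n) = O(n^2).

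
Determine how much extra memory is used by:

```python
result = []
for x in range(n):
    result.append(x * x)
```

Space complexity: O(n).
Auxiliary storage grows linearly with the input size n in the worst case.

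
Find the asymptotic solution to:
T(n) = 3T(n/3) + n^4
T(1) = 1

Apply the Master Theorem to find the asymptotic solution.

a=3, b=3, f(n)=n^4. log_3(3) = 1 < 4. Case 3: T(n) = O(n^4).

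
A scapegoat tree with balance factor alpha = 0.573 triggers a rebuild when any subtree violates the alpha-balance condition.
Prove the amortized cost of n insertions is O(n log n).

Define potential Phi = c * sum of |size(left(v)) - size(right(v))| over all nodes. An insertion at depth d costs O(d) = O(log n) and increases Phi by O(log n). When a rebuild of subtree of size s occurs, it costs O(s) but reduces Phi by Omega(s). With alpha = 0.573, between rebuilds Omega(s) insertions must occur. Amortized cost per insertion: O(log n).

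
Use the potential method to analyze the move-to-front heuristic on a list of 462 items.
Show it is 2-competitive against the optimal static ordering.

Let Phi = number of inversions between the MTF list and the optimal static list (0 <= Phi <= C(462,2)). Accessing an element at MTF position k and optimal position j: the move-to-front destroys all k-1 inversions in front of it that are not in front in optimal (>= k-j of them) and creates at most j-1 new ones. Amortized cost <= k + (j-1) - (k-j) = 2j - 1 <= 2 * optimal cost.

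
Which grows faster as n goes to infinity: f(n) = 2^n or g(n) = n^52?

f(n) = 2^n grows faster: any exponential with base > 1 dominates every polynomial.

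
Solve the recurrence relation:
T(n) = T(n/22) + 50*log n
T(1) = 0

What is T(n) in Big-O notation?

Each of the log_22(n) levels adds O(log n). T(n) = O(log^2 n).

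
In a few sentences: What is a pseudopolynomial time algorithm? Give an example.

A pseudopolynomial algorithm runs in time polynomial in the numeric value of the input, but exponential in the input length. The dynamic programming solution for Subset Sum runs in O(n*W) where W is the target sum. This is pseudopolynomial because W can be exponential in the number of bits to represent it.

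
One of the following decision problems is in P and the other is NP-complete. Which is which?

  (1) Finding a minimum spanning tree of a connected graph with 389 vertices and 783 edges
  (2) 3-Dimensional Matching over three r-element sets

(1) is P: Kruskal's / Prim's algorithms run in polynomial time.
(2) is NP-complete: one of Karp's 21 NP-complete problems.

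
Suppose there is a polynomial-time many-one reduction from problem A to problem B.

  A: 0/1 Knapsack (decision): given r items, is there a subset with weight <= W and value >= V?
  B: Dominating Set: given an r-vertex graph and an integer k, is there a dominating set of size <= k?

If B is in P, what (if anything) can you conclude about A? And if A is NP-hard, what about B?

A poly-time reduction A <=_p B means any A-instance can be transformed to a B-instance in poly time.
If B is in P: compose the reduction with B's poly-time algorithm to solve A in poly time, so A is in P.
If A is NP-hard: every NP problem reduces to A, which reduces to B; composing reductions, every NP problem reduces to B, so B is NP-hard.
(Here in fact A is NP-complete and B is NP-complete.)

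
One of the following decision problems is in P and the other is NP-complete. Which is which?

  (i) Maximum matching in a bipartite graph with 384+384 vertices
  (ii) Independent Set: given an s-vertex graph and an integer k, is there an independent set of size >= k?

(i) is P: Hopcroft-Karp runs in O(E sqrt(V)).
(ii) is NP-complete: complement of Clique (with k part of the input).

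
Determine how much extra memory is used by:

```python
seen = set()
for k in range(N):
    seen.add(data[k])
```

Space complexity: O(n).
Auxiliary storage grows linearly with the input size n in the worst case.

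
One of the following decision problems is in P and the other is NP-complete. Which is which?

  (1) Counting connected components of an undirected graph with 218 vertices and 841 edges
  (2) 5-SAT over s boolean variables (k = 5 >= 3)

(1) is P: BFS/DFS visits each vertex and edge once: O(V+E).
(2) is NP-complete: 3-SAT is NP-complete (Cook-Levin); k-SAT for k>=3 reduces from 3-SAT.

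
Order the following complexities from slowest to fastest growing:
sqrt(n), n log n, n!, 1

Ordered by growth rate: 1 < sqrt(n) < n log n < n!.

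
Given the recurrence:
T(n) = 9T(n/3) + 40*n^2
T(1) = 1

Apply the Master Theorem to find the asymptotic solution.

a=9, b=3, f(n)=40*n^2. log_3(9) = 2. Case 2: T(n) = O(n^2 log n).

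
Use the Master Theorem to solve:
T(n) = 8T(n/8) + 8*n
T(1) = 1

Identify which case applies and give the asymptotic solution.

a=8, b=8, f(n)=8*n.
log_8(8) = 1, so n^(log_b(a)) = n.
f(n) = Theta(n), so Case 2 applies.
T(n) = Theta(n log n).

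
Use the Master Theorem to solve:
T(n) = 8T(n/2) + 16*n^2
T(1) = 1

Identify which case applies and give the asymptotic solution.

a=8, b=2, f(n)=16*n^2.
log_2(8) = 3 > 2.
Since f(n) = O(n^2) is polynomially smaller than n^3, Case 1 applies.
T(n) = Theta(n^3).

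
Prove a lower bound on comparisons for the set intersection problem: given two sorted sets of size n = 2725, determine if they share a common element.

For two sorted arrays of size n = 2725, any correct algorithm must examine Omega(n) elements. If fewer are examined, an adversary places a common element in an unexamined gap. A merge-based scan achieves O(n), so the bound is tight.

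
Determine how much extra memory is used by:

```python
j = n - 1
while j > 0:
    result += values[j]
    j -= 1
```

Space complexity: O(1).
Only a constant amount of auxiliary storage is used; nothing grows with n.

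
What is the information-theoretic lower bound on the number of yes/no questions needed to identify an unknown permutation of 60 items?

There are 60! = 8320987112741390144276341183223364380754172606361245952449277696409600000000000000 permutations. Each yes/no question gives at most 1 bit, so at least ceil(log_2(8320987112741390144276341183223364380754172606361245952449277696409600000000000000)) = 273 questions are needed.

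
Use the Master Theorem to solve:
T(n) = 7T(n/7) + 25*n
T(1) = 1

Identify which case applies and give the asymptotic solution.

a=7, b=7, f(n)=25*n.
log_7(7) = 1, so n^(log_b(a)) = n.
f(n) = Theta(n), so Case 2 applies.
T(n) = Theta(n log n).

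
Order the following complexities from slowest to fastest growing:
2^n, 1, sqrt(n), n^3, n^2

Ordered by growth rate: 1 < sqrt(n) < n^2 < n^3 < 2^n.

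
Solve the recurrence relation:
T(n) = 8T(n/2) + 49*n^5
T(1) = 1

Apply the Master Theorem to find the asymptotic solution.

a=8, b=2, f(n)=49*n^5. log_2(8) = 3 < 5. Case 3: T(n) = O(n^5).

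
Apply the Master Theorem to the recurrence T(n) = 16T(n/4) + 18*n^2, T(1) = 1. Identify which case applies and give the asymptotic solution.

a=16, b=4, f(n)=18*n^2.
log_4(16) = 2, so n^(log_b(a)) = n^2.
f(n) = Theta(n^2), so Case 2 applies.
T(n) = Theta(n^2 log n).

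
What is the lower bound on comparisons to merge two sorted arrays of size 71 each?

To merge two sorted arrays of size 71, we need at least 141 comparisons in the worst case. An adversary can force every element to be compared.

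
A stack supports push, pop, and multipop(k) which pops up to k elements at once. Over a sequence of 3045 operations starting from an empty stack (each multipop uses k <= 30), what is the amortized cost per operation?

Each element is pushed exactly once and popped at most once (whether by pop or as part of a multipop). So the total number of individual pops over the whole sequence is at most the number of pushes, which is at most 3045. Total work <= 2 * 3045, hence O(1) amortized per operation.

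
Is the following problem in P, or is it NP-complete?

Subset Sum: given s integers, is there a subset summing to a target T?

This problem is NP-complete: one of Karp's 21 NP-complete problems.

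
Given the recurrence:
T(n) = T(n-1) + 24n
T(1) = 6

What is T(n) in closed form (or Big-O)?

Unrolling: T(n) = 6 + 24*(2 + 3 + ... + n) = 6 + 24*(n(n+1)/2 - 1) = O(n^2).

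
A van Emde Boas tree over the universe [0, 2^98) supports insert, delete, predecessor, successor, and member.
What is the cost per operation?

vEB recursively partitions [0, 316912650057057350374175801344) into sqrt(u) clusters of size sqrt(u). Each operation recurses into either one cluster or the summary, never both: T(u) = T(sqrt(u)) + O(1) => T(u) = O(log log u) = O(log 98). This is worst-case, not just amortized.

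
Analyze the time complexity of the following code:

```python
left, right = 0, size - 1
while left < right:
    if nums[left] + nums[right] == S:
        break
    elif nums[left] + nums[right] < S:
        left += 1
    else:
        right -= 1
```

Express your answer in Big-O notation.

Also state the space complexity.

Time complexity: O(n).
Space complexity: O(1).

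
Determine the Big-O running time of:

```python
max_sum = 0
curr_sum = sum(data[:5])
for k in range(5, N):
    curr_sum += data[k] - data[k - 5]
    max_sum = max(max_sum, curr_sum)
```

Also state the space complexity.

Time complexity: O(n).
Space complexity: O(1).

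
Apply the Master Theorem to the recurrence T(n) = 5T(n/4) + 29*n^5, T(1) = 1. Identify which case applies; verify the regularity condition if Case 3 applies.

a=5, b=4, f(n)=29*n^5.
log_4(5) = 1.161 < 5.
f(n) = Omega(n^(1.161+epsilon)) for some epsilon > 0, so Case 3 is the candidate.
Regularity: a*f(n/b) = 5*29*(n/4)^5 = (5/1024)*29*n^5 <= c*f(n) with c = 5/1024 < 1. Satisfied.
Case 3: T(n) = Theta(n^5).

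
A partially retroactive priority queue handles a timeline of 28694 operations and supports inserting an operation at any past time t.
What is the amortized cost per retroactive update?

Partially retroactive priority queues (Demaine-Iacono-Langerman) allow updates at past times with queries only at the present. With a balanced BST over the m = 28694 timeline events tracking bridges, each retroactive insert or delete is O(log m) amortized.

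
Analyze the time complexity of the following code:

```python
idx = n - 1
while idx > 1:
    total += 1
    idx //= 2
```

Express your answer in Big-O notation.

Time complexity: O(log n).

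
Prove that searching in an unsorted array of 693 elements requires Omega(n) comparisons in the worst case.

An adversary can always place the target in the last position checked. Until all 693 positions are examined, the target might be in any unchecked position. Therefore 693 comparisons are necessary.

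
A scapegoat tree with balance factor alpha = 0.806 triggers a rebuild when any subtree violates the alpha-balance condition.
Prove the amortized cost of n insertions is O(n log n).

Define potential Phi = c * sum of |size(left(v)) - size(right(v))| over all nodes. An insertion at depth d costs O(d) = O(log n) and increases Phi by O(log n). When a rebuild of subtree of size s occurs, it costs O(s) but reduces Phi by Omega(s). With alpha = 0.806, between rebuilds Omega(s) insertions must occur. Amortized cost per insertion: O(log n).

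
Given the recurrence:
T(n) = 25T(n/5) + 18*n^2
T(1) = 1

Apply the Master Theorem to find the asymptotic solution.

a=25, b=5, f(n)=18*n^2. log_5(25) = 2. Case 2: T(n) = O(n^2 log n).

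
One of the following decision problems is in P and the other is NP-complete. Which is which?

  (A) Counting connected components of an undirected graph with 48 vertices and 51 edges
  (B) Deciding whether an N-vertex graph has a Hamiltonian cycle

(A) is P: BFS/DFS visits each vertex and edge once: O(V+E).
(B) is NP-complete: one of Karp's 21 NP-complete problems.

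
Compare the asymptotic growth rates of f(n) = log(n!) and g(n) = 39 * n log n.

f(n) = log(n!) and g(n) = 39 * n log n are Theta of each other: Stirling: log(n!) = n log n - n + O(log n) = Theta(n log n); the constant 39 doesn't change the Theta class.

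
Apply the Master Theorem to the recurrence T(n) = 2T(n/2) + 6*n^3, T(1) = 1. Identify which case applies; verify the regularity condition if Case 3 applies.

a=2, b=2, f(n)=6*n^3.
log_2(2) = 1 < 3.
f(n) = Omega(n^(1+epsilon)) for some epsilon > 0, so Case 3 is the candidate.
Regularity: a*f(n/b) = 2*6*(n/2)^3 = (2/8)*6*n^3 <= c*f(n) with c = 2/8 < 1. Satisfied.
Case 3: T(n) = Theta(n^3).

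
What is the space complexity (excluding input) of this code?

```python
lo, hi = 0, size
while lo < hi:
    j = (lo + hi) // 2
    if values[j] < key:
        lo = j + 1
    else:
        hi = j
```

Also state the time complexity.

Space complexity: O(1).
Only a constant amount of auxiliary storage is used; nothing grows with n.
Time complexity: O(log n).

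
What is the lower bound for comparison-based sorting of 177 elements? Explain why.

A comparison-based sorting algorithm corresponds to a decision tree. With 177! possible permutations, the tree has 177! leaves. The height is at least log_2(177!) = Omega(n log n) by Stirling's approximation.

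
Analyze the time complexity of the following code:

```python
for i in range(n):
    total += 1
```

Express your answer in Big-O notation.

Time complexity: O(n).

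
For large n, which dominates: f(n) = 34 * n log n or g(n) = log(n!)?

f(n) = 34 * n log n and g(n) = log(n!) are Theta of each other: Stirling: log(n!) = n log n - n + O(log n) = Theta(n log n); the constant 34 doesn't change the Theta class.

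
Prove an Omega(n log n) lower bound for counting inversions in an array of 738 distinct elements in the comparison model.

Decision-tree argument: at any leaf, the comparisons made (with transitivity) must totally order all 738 elements -- otherwise some pair (i,j) is unordered, and an adversary can present two inputs agreeing on every comparison made but with that pair flipped, changing the inversion count by 1, so the leaf's output is wrong on one of them. Hence the tree has >= 738! leaves and height >= log_2(738!) = Omega(n log n). Modified merge sort achieves O(n log n).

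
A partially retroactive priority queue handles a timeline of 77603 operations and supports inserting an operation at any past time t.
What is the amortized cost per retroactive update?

Partially retroactive priority queues (Demaine-Iacono-Langerman) allow updates at past times with queries only at the present. With a balanced BST over the m = 77603 timeline events tracking bridges, each retroactive insert or delete is O(log m) amortized.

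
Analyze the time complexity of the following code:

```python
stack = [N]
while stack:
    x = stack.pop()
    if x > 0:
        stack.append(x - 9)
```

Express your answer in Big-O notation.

Time complexity: O(n).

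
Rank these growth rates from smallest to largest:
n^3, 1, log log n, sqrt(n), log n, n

Ordered by growth rate: 1 < log log n < log n < sqrt(n) < n < n^3.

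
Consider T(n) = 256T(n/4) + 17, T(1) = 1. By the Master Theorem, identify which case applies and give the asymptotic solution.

a=256, b=4, f(n)=17.
log_4(256) = 4 > 0.
Since f(n) = O(n^0) is polynomially smaller than n^4, Case 1 applies.
T(n) = Theta(n^4).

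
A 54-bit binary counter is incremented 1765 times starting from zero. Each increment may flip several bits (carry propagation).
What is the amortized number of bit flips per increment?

Bit i flips on every 2^i-th increment, so over 1765 increments bit i flips floor(1765/2^i) times. Summing over i: total flips < 2 * 1765. Amortized: < 2 = O(1) per increment.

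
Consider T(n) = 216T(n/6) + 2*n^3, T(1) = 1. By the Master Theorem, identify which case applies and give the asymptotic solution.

a=216, b=6, f(n)=2*n^3.
log_6(216) = 3, so n^(log_b(a)) = n^3.
f(n) = Theta(n^3), so Case 2 applies.
T(n) = Theta(n^3 log n).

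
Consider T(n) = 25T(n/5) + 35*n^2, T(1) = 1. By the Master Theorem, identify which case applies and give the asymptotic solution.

a=25, b=5, f(n)=35*n^2.
log_5(25) = 2, so n^(log_b(a)) = n^2.
f(n) = Theta(n^2), so Case 2 applies.
T(n) = Theta(n^2 log n).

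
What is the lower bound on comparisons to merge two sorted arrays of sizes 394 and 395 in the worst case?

Adversary: with |394 - 395| <= 1 the inputs can be fully interleaved so that every adjacent pair in the merged output comes from different arrays. Then each of the 788 adjacent pairs must be directly compared, or the algorithm cannot determine their relative order. Standard merge meets this bound.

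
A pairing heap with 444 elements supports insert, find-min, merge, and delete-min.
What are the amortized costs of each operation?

Pairing heaps are self-adjusting heap-ordered trees. Insert and merge link two roots: O(1). Find-min reads the root: O(1). Delete-min removes the root, then pairs children in two passes; amortized cost is O(log 444) = O(log n).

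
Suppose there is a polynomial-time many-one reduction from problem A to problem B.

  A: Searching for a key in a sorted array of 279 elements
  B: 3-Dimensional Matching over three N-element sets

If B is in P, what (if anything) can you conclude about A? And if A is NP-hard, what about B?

A poly-time reduction A <=_p B means any A-instance can be transformed to a B-instance in poly time.
If B is in P: compose the reduction with B's poly-time algorithm to solve A in poly time, so A is in P.
If A is NP-hard: every NP problem reduces to A, which reduces to B; composing reductions, every NP problem reduces to B, so B is NP-hard.
(Here in fact A is P and B is NP-complete.)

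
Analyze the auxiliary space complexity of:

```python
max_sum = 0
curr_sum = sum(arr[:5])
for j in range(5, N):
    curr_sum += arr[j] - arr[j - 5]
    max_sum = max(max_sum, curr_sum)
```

Space complexity: O(1).
Only a constant amount of auxiliary storage is used; nothing grows with n.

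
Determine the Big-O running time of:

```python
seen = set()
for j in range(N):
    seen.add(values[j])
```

Time complexity: O(n).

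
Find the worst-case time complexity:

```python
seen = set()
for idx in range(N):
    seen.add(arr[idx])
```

Time complexity: O(n).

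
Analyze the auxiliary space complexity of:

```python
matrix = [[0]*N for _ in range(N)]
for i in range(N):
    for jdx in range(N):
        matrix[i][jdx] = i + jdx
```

Space complexity: O(n^2).
A 2D structure of size n x n is allocated.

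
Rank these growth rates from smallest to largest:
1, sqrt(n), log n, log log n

Ordered by growth rate: 1 < log log n < log n < sqrt(n).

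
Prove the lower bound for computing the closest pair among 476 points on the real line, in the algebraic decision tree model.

Reduction from element distinctness: given 476 reals, the closest-pair distance is 0 iff two are equal. Element distinctness has an Omega(n log n) lower bound in the algebraic decision tree model (Ben-Or). Therefore closest pair on a line also requires Omega(n log n). Sorting then a linear scan achieves this.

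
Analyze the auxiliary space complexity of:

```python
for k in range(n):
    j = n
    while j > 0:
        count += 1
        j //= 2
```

Space complexity: O(1).
Only a constant amount of auxiliary storage is used; nothing grows with n.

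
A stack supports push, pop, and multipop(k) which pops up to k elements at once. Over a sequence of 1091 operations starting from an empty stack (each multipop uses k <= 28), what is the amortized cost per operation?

Each element is pushed exactly once and popped at most once (whether by pop or as part of a multipop). So the total number of individual pops over the whole sequence is at most the number of pushes, which is at most 1091. Total work <= 2 * 1091, hence O(1) amortized per operation.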